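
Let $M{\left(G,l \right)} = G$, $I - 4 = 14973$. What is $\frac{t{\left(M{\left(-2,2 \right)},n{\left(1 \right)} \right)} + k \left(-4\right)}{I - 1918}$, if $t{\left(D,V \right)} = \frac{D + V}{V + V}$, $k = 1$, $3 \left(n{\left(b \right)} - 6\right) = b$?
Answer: $- \frac{139}{496242} \approx -0.00028011$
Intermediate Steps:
$I = 14977$ ($I = 4 + 14973 = 14977$)
$n{\left(b \right)} = 6 + \frac{b}{3}$
$t{\left(D,V \right)} = \frac{D + V}{2 V}$
$\frac{t{\left(M{\left(-2,2 \right)},n{\left(1 \right)} \right)} + k \left(-4\right)}{I - 1918} = \frac{\frac{-2 + \left(6 + \frac{1}{3} \cdot 1\right)}{2 \left(6 + \frac{1}{3} \cdot 1\right)} + 1 \left(-4\right)}{14977 - 1918} = \frac{\frac{-2 + \left(6 + \frac{1}{3}\right)}{2 \left(6 + \frac{1}{3}\right)} - 4}{13059} = \frac{\frac{-2 + \frac{19}{3}}{2 \cdot \frac{19}{3}} - 4}{13059} = \frac{\frac{1}{2} \cdot \frac{3}{19} \cdot \frac{13}{3} - 4}{13059} = \frac{\frac{13}{38} - 4}{13059} = \frac{1}{13059} \left(- \frac{139}{38}\right) = - \frac{139}{496242}$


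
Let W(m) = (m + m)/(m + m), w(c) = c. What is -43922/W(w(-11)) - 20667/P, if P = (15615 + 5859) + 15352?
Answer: -1617492239/36826 ≈ -43923.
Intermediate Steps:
W(m) = 1 (W(m) = (2*m)/((2*m)) = (2*m)*(1/(2*m)) = 1)
P = 36826 (P = 21474 + 15352 = 36826)
-43922/W(w(-11)) - 20667/P = -43922/1 - 20667/36826 = -43922*1 - 20667*1/36826 = -43922 - 20667/36826 = -1617492239/36826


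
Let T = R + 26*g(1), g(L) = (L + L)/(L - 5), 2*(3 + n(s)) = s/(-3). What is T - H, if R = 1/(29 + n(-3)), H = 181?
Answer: -10280/53 ≈ -193.96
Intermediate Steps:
n(s) = -3 - s/6 (n(s) = -3 + (s/(-3))/2 = -3 + (s*(-⅓))/2 = -3 + (-s/3)/2 = -3 - s/6)
g(L) = 2*L/(-5 + L) (g(L) = (2*L)/(-5 + L) = 2*L/(-5 + L))
R = 2/53 (R = 1/(29 + (-3 - ⅙*(-3))) = 1/(29 + (-3 + ½)) = 1/(29 - 5/2) = 1/(53/2) = 2/53 ≈ 0.037736)
T = -687/53 (T = 2/53 + 26*(2*1/(-5 + 1)) = 2/53 + 26*(2*1/(-4)) = 2/53 + 26*(2*1*(-¼)) = 2/53 + 26*(-½) = 2/53 - 13 = -687/53 ≈ -12.962)
T - H = -687/53 - 1*181 = -687/53 - 181 = -10280/53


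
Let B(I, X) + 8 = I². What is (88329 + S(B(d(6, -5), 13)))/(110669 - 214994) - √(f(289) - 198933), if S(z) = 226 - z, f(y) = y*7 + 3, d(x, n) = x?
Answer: -29509/34775 - I*√196907 ≈ -0.84857 - 443.74*I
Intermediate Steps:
B(I, X) = -8 + I²
f(y) = 3 + 7*y (f(y) = 7*y + 3 = 3 + 7*y)
(88329 + S(B(d(6, -5), 13)))/(110669 - 214994) - √(f(289) - 198933) = (88329 + (226 - (-8 + 6²)))/(110669 - 214994) - √((3 + 7*289) - 198933) = (88329 + (226 - (-8 + 36)))/(-104325) - √((3 + 2023) - 198933) = (88329 + (226 - 1*28))*(-1/104325) - √(2026 - 198933) = (88329 + (226 - 28))*(-1/104325) - √(-196907) = (88329 + 198)*(-1/104325) - I*√196907 = 88527*(-1/104325) - I*√196907 = -29509/34775 - I*√196907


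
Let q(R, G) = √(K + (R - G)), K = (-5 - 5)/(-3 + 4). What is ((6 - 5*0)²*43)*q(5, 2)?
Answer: 1548*I*√7 ≈ 4095.6*I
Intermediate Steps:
K = -10 (K = -10/1 = -10*1 = -10)
q(R, G) = √(-10 + R - G) (q(R, G) = √(-10 + (R - G)) = √(-10 + R - G))
((6 - 5*0)²*43)*q(5, 2) = ((6 - 5*0)²*43)*√(-10 + 5 - 1*2) = ((6 + 0)²*43)*√(-10 + 5 - 2) = (6²*43)*√(-7) = (36*43)*(I*√7) = 1548*(I*√7) = 1548*I*√7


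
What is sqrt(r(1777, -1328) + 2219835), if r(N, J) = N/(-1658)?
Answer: sqrt(6102243554674)/1658 ≈ 1489.9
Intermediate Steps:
r(N, J) = -N/1658 (r(N, J) = N*(-1/1658) = -N/1658)
sqrt(r(1777, -1328) + 2219835) = sqrt(-1/1658*1777 + 2219835) = sqrt(-1777/1658 + 2219835) = sqrt(3680484653/1658) = sqrt(6102243554674)/1658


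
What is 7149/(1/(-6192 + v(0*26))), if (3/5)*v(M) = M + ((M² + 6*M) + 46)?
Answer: -43718518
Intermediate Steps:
v(M) = 230/3 + 5*M²/3 + 35*M/3 (v(M) = 5*(M + ((M² + 6*M) + 46))/3 = 5*(M + (46 + M² + 6*M))/3 = 5*(46 + M² + 7*M)/3 = 230/3 + 5*M²/3 + 35*M/3)
7149/(1/(-6192 + v(0*26))) = 7149/(1/(-6192 + (230/3 + 5*(0*26)²/3 + 35*(0*26)/3))) = 7149/(1/(-6192 + (230/3 + (5/3)*0² + (35/3)*0))) = 7149/(1/(-6192 + (230/3 + (5/3)*0 + 0))) = 7149/(1/(-6192 + (230/3 + 0 + 0))) = 7149/(1/(-6192 + 230/3)) = 7149/(1/(-18346/3)) = 7149/(-3/18346) = 7149*(-18346/3) = -43718518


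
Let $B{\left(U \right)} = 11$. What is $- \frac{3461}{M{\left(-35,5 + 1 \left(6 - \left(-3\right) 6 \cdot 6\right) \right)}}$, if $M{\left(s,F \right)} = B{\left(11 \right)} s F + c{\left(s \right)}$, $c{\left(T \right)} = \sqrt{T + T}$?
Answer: $\frac{4530449}{59971837} + \frac{3461 i \sqrt{70}}{2099014295} \approx 0.075543 + 1.3795 \cdot 10^{-5} i$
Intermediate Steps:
$c{\left(T \right)} = \sqrt{2} \sqrt{T}$ ($c{\left(T \right)} = \sqrt{2 T} = \sqrt{2} \sqrt{T}$)
$M{\left(s,F \right)} = \sqrt{2} \sqrt{s} + 11 F s$ ($M{\left(s,F \right)} = 11 s F + \sqrt{2} \sqrt{s} = 11 F s + \sqrt{2} \sqrt{s} = \sqrt{2} \sqrt{s} + 11 F s$)
$- \frac{3461}{M{\left(-35,5 + 1 \left(6 - \left(-3\right) 6 \cdot 6\right) \right)}} = - \frac{3461}{\sqrt{2} \sqrt{-35} + 11 \left(5 + 1 \left(6 - \left(-3\right) 6 \cdot 6\right)\right) \left(-35\right)} = - \frac{3461}{\sqrt{2} i \sqrt{35} + 11 \left(5 + 1 \left(6 - \left(-18\right) 6\right)\right) \left(-35\right)} = - \frac{3461}{i \sqrt{70} + 11 \left(5 + 1 \left(6 - -108\right)\right) \left(-35\right)} = - \frac{3461}{i \sqrt{70} + 11 \left(5 + 1 \left(6 + 108\right)\right) \left(-35\right)} = - \frac{3461}{i \sqrt{70} + 11 \left(5 + 1 \cdot 114\right) \left(-35\right)} = - \frac{3461}{i \sqrt{70} + 11 \left(5 + 114\right) \left(-35\right)} = - \frac{3461}{i \sqrt{70} + 11 \cdot 119 \left(-35\right)} = - \frac{3461}{i \sqrt{70} - 45815} = - \frac{3461}{-45815 + i \sqrt{70}}$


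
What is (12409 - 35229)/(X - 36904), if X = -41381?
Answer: 4564/15657 ≈ 0.29150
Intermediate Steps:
(12409 - 35229)/(X - 36904) = (12409 - 35229)/(-41381 - 36904) = -22820/(-78285) = -22820*(-1/78285) = 4564/15657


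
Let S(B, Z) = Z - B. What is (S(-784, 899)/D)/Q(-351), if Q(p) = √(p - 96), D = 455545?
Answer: -561*I*√447/67876205 ≈ -0.00017474*I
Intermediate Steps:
Q(p) = √(-96 + p)
(S(-784, 899)/D)/Q(-351) = ((899 - 1*(-784))/455545)/(√(-96 - 351)) = ((899 + 784)*(1/455545))/(√(-447)) = (1683*(1/455545))/((I*√447)) = 1683*(-I*√447/447)/455545 = -561*I*√447/67876205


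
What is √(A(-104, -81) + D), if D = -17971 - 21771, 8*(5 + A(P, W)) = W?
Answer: I*√636114/4 ≈ 199.39*I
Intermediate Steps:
A(P, W) = -5 + W/8
D = -39742
√(A(-104, -81) + D) = √((-5 + (⅛)*(-81)) - 39742) = √((-5 - 81/8) - 39742) = √(-121/8 - 39742) = √(-318057/8) = I*√636114/4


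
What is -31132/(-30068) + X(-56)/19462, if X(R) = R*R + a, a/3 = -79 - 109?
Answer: 85403235/73147927 ≈ 1.1675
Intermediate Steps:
a = -564 (a = 3*(-79 - 109) = 3*(-188) = -564)
X(R) = -564 + R**2 (X(R) = R*R - 564 = R**2 - 564 = -564 + R**2)
-31132/(-30068) + X(-56)/19462 = -31132/(-30068) + (-564 + (-56)**2)/19462 = -31132*(-1/30068) + (-564 + 3136)*(1/19462) = 7783/7517 + 2572*(1/19462) = 7783/7517 + 1286/9731 = 85403235/73147927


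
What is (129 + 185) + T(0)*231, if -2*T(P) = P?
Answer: 314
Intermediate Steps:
T(P) = -P/2
(129 + 185) + T(0)*231 = (129 + 185) - ½*0*231 = 314 + 0*231 = 314 + 0 = 314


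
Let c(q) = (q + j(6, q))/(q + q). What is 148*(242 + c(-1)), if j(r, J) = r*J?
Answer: 36334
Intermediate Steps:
j(r, J) = J*r
c(q) = 7/2 (c(q) = (q + q*6)/(q + q) = (q + 6*q)/((2*q)) = (7*q)*(1/(2*q)) = 7/2)
148*(242 + c(-1)) = 148*(242 + 7/2) = 148*(491/2) = 36334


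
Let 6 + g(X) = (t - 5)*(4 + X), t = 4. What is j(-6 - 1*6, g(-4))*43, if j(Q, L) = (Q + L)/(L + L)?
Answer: 129/2 ≈ 64.500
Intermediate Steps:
g(X) = -10 - X (g(X) = -6 + (4 - 5)*(4 + X) = -6 - (4 + X) = -6 + (-4 - X) = -10 - X)
j(Q, L) = (L + Q)/(2*L) (j(Q, L) = (L + Q)/((2*L)) = (L + Q)*(1/(2*L)) = (L + Q)/(2*L))
j(-6 - 1*6, g(-4))*43 = (((-10 - 1*(-4)) + (-6 - 1*6))/(2*(-10 - 1*(-4))))*43 = (((-10 + 4) + (-6 - 6))/(2*(-10 + 4)))*43 = ((1/2)*(-6 - 12)/(-6))*43 = ((1/2)*(-1/6)*(-18))*43 = (3/2)*43 = 129/2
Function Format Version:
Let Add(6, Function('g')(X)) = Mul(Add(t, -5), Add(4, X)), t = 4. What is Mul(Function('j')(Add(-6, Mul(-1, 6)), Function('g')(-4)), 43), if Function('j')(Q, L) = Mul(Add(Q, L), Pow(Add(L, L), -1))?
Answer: Rational(129, 2) ≈ 64.500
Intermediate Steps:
Function('g')(X) = Add(-10, Mul(-1, X)) (Function('g')(X) = Add(-6, Mul(Add(4, -5), Add(4, X))) = Add(-6, Mul(-1, Add(4, X))) = Add(-6, Add(-4, Mul(-1, X))) = Add(-10, Mul(-1, X)))
Function('j')(Q, L) = Mul(Rational(1, 2), Pow(L, -1), Add(L, Q)) (Function('j')(Q, L) = Mul(Add(L, Q), Pow(Mul(2, L), -1)) = Mul(Add(L, Q), Mul(Rational(1, 2), Pow(L, -1))) = Mul(Rational(1, 2), Pow(L, -1), Add(L, Q)))
Mul(Function('j')(Add(-6, Mul(-1, 6)), Function('g')(-4)), 43) = Mul(Mul(Rational(1, 2), Pow(Add(-10, Mul(-1, -4)), -1), Add(Add(-10, Mul(-1, -4)), Add(-6, Mul(-1, 6)))), 43) = Mul(Mul(Rational(1, 2), Pow(Add(-10, 4), -1), Add(Add(-10, 4), Add(-6, -6))), 43) = Mul(Mul(Rational(1, 2), Pow(-6, -1), Add(-6, -12)), 43) = Mul(Mul(Rational(1, 2), Rational(-1, 6), -18), 43) = Mul(Rational(3, 2), 43) = Rational(129, 2)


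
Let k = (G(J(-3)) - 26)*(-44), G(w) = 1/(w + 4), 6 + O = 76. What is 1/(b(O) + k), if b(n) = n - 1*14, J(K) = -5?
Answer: 1/1244 ≈ 0.00080386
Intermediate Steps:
O = 70 (O = -6 + 76 = 70)
b(n) = -14 + n (b(n) = n - 14 = -14 + n)
G(w) = 1/(4 + w)
k = 1188 (k = (1/(4 - 5) - 26)*(-44) = (1/(-1) - 26)*(-44) = (-1 - 26)*(-44) = -27*(-44) = 1188)
1/(b(O) + k) = 1/((-14 + 70) + 1188) = 1/(56 + 1188) = 1/1244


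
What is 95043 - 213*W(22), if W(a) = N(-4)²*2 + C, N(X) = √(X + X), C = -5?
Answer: 99516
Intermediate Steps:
N(X) = √2*√X (N(X) = √(2*X) = √2*√X)
W(a) = -21 (W(a) = (√2*√(-4))²*2 - 5 = (√2*(2*I))²*2 - 5 = (2*I*√2)²*2 - 5 = -8*2 - 5 = -16 - 5 = -21)
95043 - 213*W(22) = 95043 - 213*(-21) = 95043 + 4473 = 99516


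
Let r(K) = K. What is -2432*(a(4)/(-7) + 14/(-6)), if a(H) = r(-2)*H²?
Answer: -114304/21 ≈ -5443.0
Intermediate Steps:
a(H) = -2*H²
-2432*(a(4)/(-7) + 14/(-6)) = -2432*(-2*4²/(-7) + 14/(-6)) = -2432*(-2*16*(-⅐) + 14*(-⅙)) = -2432*(-32*(-⅐) - 7/3) = -2432*(32/7 - 7/3) = -2432*47/21 = -114304/21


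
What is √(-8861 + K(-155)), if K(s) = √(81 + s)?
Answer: √(-8861 + I*√74) ≈ 0.0457 + 94.133*I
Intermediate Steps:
√(-8861 + K(-155)) = √(-8861 + √(81 - 155)) = √(-8861 + √(-74)) = √(-8861 + I*√74)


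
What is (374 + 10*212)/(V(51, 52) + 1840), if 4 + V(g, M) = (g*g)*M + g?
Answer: 2494/137139 ≈ 0.018186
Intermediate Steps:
V(g, M) = -4 + g + M*g² (V(g, M) = -4 + ((g*g)*M + g) = -4 + (g²*M + g) = -4 + (M*g² + g) = -4 + (g + M*g²) = -4 + g + M*g²)
(374 + 10*212)/(V(51, 52) + 1840) = (374 + 10*212)/((-4 + 51 + 52*51²) + 1840) = (374 + 2120)/((-4 + 51 + 52*2601) + 1840) = 2494/((-4 + 51 + 135252) + 1840) = 2494/(135299 + 1840) = 2494/137139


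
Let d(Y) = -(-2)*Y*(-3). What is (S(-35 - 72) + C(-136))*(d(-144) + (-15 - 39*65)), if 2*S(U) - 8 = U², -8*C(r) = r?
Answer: -9686913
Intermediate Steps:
C(r) = -r/8
d(Y) = -6*Y (d(Y) = (2*Y)*(-3) = -6*Y)
S(U) = 4 + U²/2
(S(-35 - 72) + C(-136))*(d(-144) + (-15 - 39*65)) = ((4 + (-35 - 72)²/2) - ⅛*(-136))*(-6*(-144) + (-15 - 39*65)) = ((4 + (½)*(-107)²) + 17)*(864 + (-15 - 2535)) = ((4 + (½)*11449) + 17)*(864 - 2550) = ((4 + 11449/2) + 17)*(-1686) = (11457/2 + 17)*(-1686) = (11491/2)*(-1686) = -9686913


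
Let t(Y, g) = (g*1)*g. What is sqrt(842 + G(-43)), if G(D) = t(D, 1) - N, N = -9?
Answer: 2*sqrt(213) ≈ 29.189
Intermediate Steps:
t(Y, g) = g**2 (t(Y, g) = g*g = g**2)
G(D) = 10 (G(D) = 1**2 - 1*(-9) = 1 + 9 = 10)
sqrt(842 + G(-43)) = sqrt(842 + 10) = sqrt(852) = 2*sqrt(213)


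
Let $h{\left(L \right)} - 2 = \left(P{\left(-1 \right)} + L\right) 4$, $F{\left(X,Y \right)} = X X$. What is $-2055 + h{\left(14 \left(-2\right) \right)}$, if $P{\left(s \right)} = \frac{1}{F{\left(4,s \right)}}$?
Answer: $- \frac{8659}{4} \approx -2164.8$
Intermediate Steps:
$F{\left(X,Y \right)} = X^{2}$
$P{\left(s \right)} = \frac{1}{16}$ ($P{\left(s \right)} = \frac{1}{4^{2}} = \frac{1}{16}$)
$h{\left(L \right)} = \frac{9}{4} + 4 L$ ($h{\left(L \right)} = 2 + \left(\frac{1}{16} + L\right) 4 = 2 + \left(\frac{1}{4} + 4 L\right) = \frac{9}{4} + 4 L$)
$-2055 + h{\left(14 \left(-2\right) \right)} = -2055 + \left(\frac{9}{4} + 4 \cdot 14 \left(-2\right)\right) = -2055 + \left(\frac{9}{4} + 4 \left(-28\right)\right) = -2055 + \left(\frac{9}{4} - 112\right) = -2055 - \frac{439}{4} = - \frac{8659}{4}$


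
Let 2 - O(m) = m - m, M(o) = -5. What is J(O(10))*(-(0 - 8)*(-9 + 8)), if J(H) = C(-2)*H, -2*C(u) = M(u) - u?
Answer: -24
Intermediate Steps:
C(u) = 5/2 + u/2 (C(u) = -(-5 - u)/2 = 5/2 + u/2)
O(m) = 2 (O(m) = 2 - (m - m) = 2 - 1*0 = 2 + 0 = 2)
J(H) = 3*H/2 (J(H) = (5/2 + (½)*(-2))*H = (5/2 - 1)*H = 3*H/2)
J(O(10))*(-(0 - 8)*(-9 + 8)) = ((3/2)*2)*(-(0 - 8)*(-9 + 8)) = 3*(-(-8)*(-1)) = 3*(-1*8) = 3*(-8) = -24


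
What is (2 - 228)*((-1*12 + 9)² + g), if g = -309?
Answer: 67800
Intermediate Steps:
(2 - 228)*((-1*12 + 9)² + g) = (2 - 228)*((-1*12 + 9)² - 309) = -226*((-12 + 9)² - 309) = -226*((-3)² - 309) = -226*(9 - 309) = -226*(-300) = 67800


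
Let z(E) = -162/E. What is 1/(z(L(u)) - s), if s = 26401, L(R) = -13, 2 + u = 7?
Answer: -13/343051 ≈ -3.7895e-5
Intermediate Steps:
u = 5 (u = -2 + 7 = 5)
1/(z(L(u)) - s) = 1/(-162/(-13) - 1*26401) = 1/(-162*(-1/13) - 26401) = 1/(162/13 - 26401) = 1/(-343051/13) = -13/343051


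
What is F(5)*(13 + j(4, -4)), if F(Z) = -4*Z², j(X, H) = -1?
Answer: -1200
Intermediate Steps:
F(5)*(13 + j(4, -4)) = (-4*5²)*(13 - 1) = -4*25*12 = -100*12 = -1200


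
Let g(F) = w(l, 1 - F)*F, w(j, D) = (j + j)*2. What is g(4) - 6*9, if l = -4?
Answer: -118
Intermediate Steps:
w(j, D) = 4*j (w(j, D) = (2*j)*2 = 4*j)
g(F) = -16*F (g(F) = (4*(-4))*F = -16*F)
g(4) - 6*9 = -16*4 - 6*9 = -64 - 54 = -118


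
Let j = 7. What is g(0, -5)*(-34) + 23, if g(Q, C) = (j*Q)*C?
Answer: 23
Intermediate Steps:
g(Q, C) = 7*C*Q (g(Q, C) = (7*Q)*C = 7*C*Q)
g(0, -5)*(-34) + 23 = (7*(-5)*0)*(-34) + 23 = 0*(-34) + 23 = 0 + 23 = 23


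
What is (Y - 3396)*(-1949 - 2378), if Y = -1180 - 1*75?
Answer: 20124877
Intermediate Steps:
Y = -1255 (Y = -1180 - 75 = -1255)
(Y - 3396)*(-1949 - 2378) = (-1255 - 3396)*(-1949 - 2378) = -4651*(-4327) = 20124877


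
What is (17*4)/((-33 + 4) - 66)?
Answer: -68/95 ≈ -0.71579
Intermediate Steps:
(17*4)/((-33 + 4) - 66) = 68/(-29 - 66) = 68/(-95) = 68*(-1/95) = -68/95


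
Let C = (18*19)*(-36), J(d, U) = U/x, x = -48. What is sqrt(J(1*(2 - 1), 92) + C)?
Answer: I*sqrt(443301)/6 ≈ 110.97*I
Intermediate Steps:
J(d, U) = -U/48 (J(d, U) = U/(-48) = U*(-1/48) = -U/48)
C = -12312 (C = 342*(-36) = -12312)
sqrt(J(1*(2 - 1), 92) + C) = sqrt(-1/48*92 - 12312) = sqrt(-23/12 - 12312) = sqrt(-147767/12) = I*sqrt(443301)/6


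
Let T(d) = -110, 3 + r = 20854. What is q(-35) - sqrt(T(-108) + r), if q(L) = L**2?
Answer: 1225 - sqrt(20741) ≈ 1081.0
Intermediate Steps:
r = 20851 (r = -3 + 20854 = 20851)
q(-35) - sqrt(T(-108) + r) = (-35)**2 - sqrt(-110 + 20851) = 1225 - sqrt(20741)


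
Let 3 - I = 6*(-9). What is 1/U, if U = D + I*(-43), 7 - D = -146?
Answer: -1/2298 ≈ -0.00043516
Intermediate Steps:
D = 153 (D = 7 - 1*(-146) = 7 + 146 = 153)
I = 57 (I = 3 - 6*(-9) = 3 - 1*(-54) = 3 + 54 = 57)
U = -2298 (U = 153 + 57*(-43) = 153 - 2451 = -2298)
1/U = 1/(-2298) = -1/2298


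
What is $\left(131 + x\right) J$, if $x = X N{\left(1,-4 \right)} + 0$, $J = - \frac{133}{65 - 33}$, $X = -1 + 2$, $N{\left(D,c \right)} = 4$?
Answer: $- \frac{17955}{32} \approx -561.09$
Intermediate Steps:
$X = 1$
$J = - \frac{133}{32} \approx -4.1563$
$x = 4$ ($x = 1 \cdot 4 + 0 = 4 + 0 = 4$)
$\left(131 + x\right) J = \left(131 + 4\right) \left(- \frac{133}{32}\right) = 135 \left(- \frac{133}{32}\right) = - \frac{17955}{32}$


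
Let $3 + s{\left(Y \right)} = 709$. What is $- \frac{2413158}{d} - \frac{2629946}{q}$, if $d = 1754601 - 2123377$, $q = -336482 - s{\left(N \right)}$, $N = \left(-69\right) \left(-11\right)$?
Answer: $\frac{222943610725}{15543355236} \approx 14.343$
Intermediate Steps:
$N = 759$
$s{\left(Y \right)} = 706$ ($s{\left(Y \right)} = -3 + 709 = 706$)
$q = -337188$ ($q = -336482 - 706 = -337188$)
$d = -368776$ ($d = 1754601 - 2123377 = -368776$)
$- \frac{2413158}{d} - \frac{2629946}{q} = - \frac{2413158}{-368776} - \frac{2629946}{-337188} = \left(-2413158\right) \left(- \frac{1}{368776}\right) - - \frac{1314973}{168594} = \frac{1206579}{184388} + \frac{1314973}{168594} = \frac{222943610725}{15543355236}$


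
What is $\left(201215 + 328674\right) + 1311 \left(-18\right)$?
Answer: $506291$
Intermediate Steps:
$\left(201215 + 328674\right) + 1311 \left(-18\right) = 529889 - 23598 = 506291$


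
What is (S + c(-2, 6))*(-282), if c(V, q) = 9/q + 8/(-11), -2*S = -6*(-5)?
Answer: 44133/11 ≈ 4012.1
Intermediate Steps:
S = -15 (S = -(-3)*(-5) = -1/2*30 = -15)
c(V, q) = -8/11 + 9/q (c(V, q) = 9/q + 8*(-1/11) = 9/q - 8/11 = -8/11 + 9/q)
(S + c(-2, 6))*(-282) = (-15 + (-8/11 + 9/6))*(-282) = (-15 + (-8/11 + 9*(1/6)))*(-282) = (-15 + (-8/11 + 3/2))*(-282) = (-15 + 17/22)*(-282) = -313/22*(-282) = 44133/11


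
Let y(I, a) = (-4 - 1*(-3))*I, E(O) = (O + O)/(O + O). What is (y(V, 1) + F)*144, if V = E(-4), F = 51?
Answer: 7200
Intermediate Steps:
E(O) = 1 (E(O) = (2*O)/((2*O)) = (2*O)*(1/(2*O)) = 1)
V = 1
y(I, a) = -I (y(I, a) = (-4 + 3)*I = -I)
(y(V, 1) + F)*144 = (-1*1 + 51)*144 = (-1 + 51)*144 = 50*144 = 7200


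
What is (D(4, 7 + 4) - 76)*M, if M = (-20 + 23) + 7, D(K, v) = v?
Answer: -650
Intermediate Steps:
M = 10 (M = 3 + 7 = 10)
(D(4, 7 + 4) - 76)*M = ((7 + 4) - 76)*10 = (11 - 76)*10 = -65*10 = -650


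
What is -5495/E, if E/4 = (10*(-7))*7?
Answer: 157/56 ≈ 2.8036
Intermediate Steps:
E = -1960 (E = 4*((10*(-7))*7) = 4*(-70*7) = 4*(-490) = -1960)
-5495/E = -5495/(-1960) = -5495*(-1/1960) = 157/56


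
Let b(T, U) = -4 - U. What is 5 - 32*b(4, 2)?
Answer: 197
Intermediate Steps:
5 - 32*b(4, 2) = 5 - 32*(-4 - 1*2) = 5 - 32*(-4 - 2) = 5 - 32*(-6) = 5 + 192 = 197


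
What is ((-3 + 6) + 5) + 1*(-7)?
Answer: 1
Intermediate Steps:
((-3 + 6) + 5) + 1*(-7) = (3 + 5) - 7 = 8 - 7 = 1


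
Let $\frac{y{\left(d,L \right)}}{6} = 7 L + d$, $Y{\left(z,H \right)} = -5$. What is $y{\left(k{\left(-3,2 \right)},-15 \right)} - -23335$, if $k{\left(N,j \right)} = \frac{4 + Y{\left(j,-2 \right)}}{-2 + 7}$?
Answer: $\frac{113519}{5} \approx 22704.0$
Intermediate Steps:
$k{\left(N,j \right)} = - \frac{1}{5}$ ($k{\left(N,j \right)} = \frac{4 - 5}{-2 + 7} = - \frac{1}{5}$)
$y{\left(d,L \right)} = 6 d + 42 L$ ($y{\left(d,L \right)} = 6 \left(7 L + d\right) = 6 \left(d + 7 L\right) = 6 d + 42 L$)
$y{\left(k{\left(-3,2 \right)},-15 \right)} - -23335 = \left(6 \left(- \frac{1}{5}\right) + 42 \left(-15\right)\right) - -23335 = \left(- \frac{6}{5} - 630\right) + 23335 = - \frac{3156}{5} + 23335 = \frac{113519}{5}$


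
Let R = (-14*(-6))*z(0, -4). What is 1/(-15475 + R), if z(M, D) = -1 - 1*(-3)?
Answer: -1/15307 ≈ -6.5330e-5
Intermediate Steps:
z(M, D) = 2 (z(M, D) = -1 + 3 = 2)
R = 168 (R = -14*(-6)*2 = 84*2 = 168)
1/(-15475 + R) = 1/(-15475 + 168) = 1/(-15307) = -1/15307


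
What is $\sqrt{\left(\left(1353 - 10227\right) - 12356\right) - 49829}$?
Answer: $i \sqrt{71059} \approx 266.57 i$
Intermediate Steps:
$\sqrt{\left(\left(1353 - 10227\right) - 12356\right) - 49829} = \sqrt{\left(-8874 - 12356\right) - 49829} = \sqrt{-21230 - 49829} = \sqrt{-71059} = i \sqrt{71059}$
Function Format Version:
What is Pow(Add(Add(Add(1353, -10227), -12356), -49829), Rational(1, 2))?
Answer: Mul(I, Pow(71059, Rational(1, 2))) ≈ Mul(266.57, I)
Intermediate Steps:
Pow(Add(Add(Add(1353, -10227), -12356), -49829), Rational(1, 2)) = Pow(Add(Add(-8874, -12356), -49829), Rational(1, 2)) = Pow(Add(-21230, -49829), Rational(1, 2)) = Pow(-71059, Rational(1, 2)) = Mul(I, Pow(71059, Rational(1, 2)))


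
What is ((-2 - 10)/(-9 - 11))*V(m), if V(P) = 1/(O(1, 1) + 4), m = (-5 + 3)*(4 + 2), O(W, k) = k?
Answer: 3/25 ≈ 0.12000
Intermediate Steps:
m = -12 (m = -2*6 = -12)
V(P) = ⅕ (V(P) = 1/(1 + 4) = 1/5 = ⅕)
((-2 - 10)/(-9 - 11))*V(m) = ((-2 - 10)/(-9 - 11))*(⅕) = -12/(-20)*(⅕) = -12*(-1/20)*(⅕) = (⅗)*(⅕) = 3/25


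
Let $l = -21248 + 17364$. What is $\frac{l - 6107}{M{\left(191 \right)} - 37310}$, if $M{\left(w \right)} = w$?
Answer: $\frac{9991}{37119} \approx 0.26916$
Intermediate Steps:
$l = -3884$
$\frac{l - 6107}{M{\left(191 \right)} - 37310} = \frac{-3884 - 6107}{191 - 37310} = - \frac{9991}{-37119} = \left(-9991\right) \left(- \frac{1}{37119}\right) = \frac{9991}{37119}$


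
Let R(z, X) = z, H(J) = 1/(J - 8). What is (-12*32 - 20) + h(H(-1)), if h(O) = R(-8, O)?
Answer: -412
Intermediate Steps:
H(J) = 1/(-8 + J)
h(O) = -8
(-12*32 - 20) + h(H(-1)) = (-12*32 - 20) - 8 = (-384 - 20) - 8 = -404 - 8 = -412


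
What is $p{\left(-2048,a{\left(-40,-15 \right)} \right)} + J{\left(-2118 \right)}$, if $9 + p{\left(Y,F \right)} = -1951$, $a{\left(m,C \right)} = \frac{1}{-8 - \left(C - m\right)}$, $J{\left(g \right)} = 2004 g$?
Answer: $-4246432$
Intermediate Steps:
$a{\left(m,C \right)} = \frac{1}{-8 + m - C}$
$p{\left(Y,F \right)} = -1960$ ($p{\left(Y,F \right)} = -9 - 1951 = -1960$)
$p{\left(-2048,a{\left(-40,-15 \right)} \right)} + J{\left(-2118 \right)} = -1960 + 2004 \left(-2118\right) = -1960 - 4244472 = -4246432$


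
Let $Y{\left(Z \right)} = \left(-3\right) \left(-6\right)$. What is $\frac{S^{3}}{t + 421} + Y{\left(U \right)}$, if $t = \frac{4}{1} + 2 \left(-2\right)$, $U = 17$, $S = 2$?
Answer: $\frac{7586}{421} \approx 18.019$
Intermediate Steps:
$t = 0$ ($t = 4 \cdot 1 - 4 = 4 - 4 = 0$)
$Y{\left(Z \right)} = 18$
$\frac{S^{3}}{t + 421} + Y{\left(U \right)} = \frac{2^{3}}{0 + 421} + 18 = \frac{8}{421} + 18 = \frac{7586}{421}$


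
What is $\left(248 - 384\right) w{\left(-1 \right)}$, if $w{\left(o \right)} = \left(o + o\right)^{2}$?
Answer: $-544$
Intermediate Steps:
$w{\left(o \right)} = 4 o^{2}$ ($w{\left(o \right)} = \left(2 o\right)^{2} = 4 o^{2}$)
$\left(248 - 384\right) w{\left(-1 \right)} = \left(248 - 384\right) 4 \left(-1\right)^{2} = \left(248 - 384\right) 4 \cdot 1 = \left(-136\right) 4 = -544$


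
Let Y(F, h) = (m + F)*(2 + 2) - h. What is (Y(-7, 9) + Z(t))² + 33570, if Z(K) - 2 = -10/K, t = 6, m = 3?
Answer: 307606/9 ≈ 34178.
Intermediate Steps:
Y(F, h) = 12 - h + 4*F (Y(F, h) = (3 + F)*(2 + 2) - h = (3 + F)*4 - h = (12 + 4*F) - h = 12 - h + 4*F)
Z(K) = 2 - 10/K
(Y(-7, 9) + Z(t))² + 33570 = ((12 - 1*9 + 4*(-7)) + (2 - 10/6))² + 33570 = ((12 - 9 - 28) + (2 - 10*⅙))² + 33570 = (-25 + (2 - 5/3))² + 33570 = (-25 + ⅓)² + 33570 = (-74/3)² + 33570 = 5476/9 + 33570 = 307606/9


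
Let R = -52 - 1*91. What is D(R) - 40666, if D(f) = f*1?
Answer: -40809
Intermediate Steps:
R = -143 (R = -52 - 91 = -143)
D(f) = f
D(R) - 40666 = -143 - 40666 = -40809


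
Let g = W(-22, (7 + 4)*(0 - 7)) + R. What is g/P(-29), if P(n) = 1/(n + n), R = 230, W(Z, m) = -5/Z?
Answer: -146885/11 ≈ -13353.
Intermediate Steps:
P(n) = 1/(2*n)
g = 5065/22 (g = -5/(-22) + 230 = -5*(-1/22) + 230 = 5/22 + 230 = 5065/22 ≈ 230.23)
g/P(-29) = 5065/(22*(((½)/(-29)))) = 5065/(22*(((½)*(-1/29)))) = 5065/(22*(-1/58)) = (5065/22)*(-58) = -146885/11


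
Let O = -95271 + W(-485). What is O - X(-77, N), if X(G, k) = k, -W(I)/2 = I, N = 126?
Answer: -94427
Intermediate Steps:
W(I) = -2*I
O = -94301 (O = -95271 - 2*(-485) = -95271 + 970 = -94301)
O - X(-77, N) = -94301 - 1*126 = -94301 - 126 = -94427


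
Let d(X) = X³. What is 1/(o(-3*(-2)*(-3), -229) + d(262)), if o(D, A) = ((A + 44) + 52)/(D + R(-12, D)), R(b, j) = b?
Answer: 30/539541973 ≈ 5.5603e-8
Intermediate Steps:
o(D, A) = (96 + A)/(-12 + D) (o(D, A) = ((A + 44) + 52)/(D - 12) = ((44 + A) + 52)/(-12 + D) = (96 + A)/(-12 + D))
1/(o(-3*(-2)*(-3), -229) + d(262)) = 1/((96 - 229)/(-12 - 3*(-2)*(-3)) + 262³) = 1/(-133/(-12 + 6*(-3)) + 17984728) = 1/(-133/(-12 - 18) + 17984728) = 1/(-133/(-30) + 17984728) = 1/(-1/30*(-133) + 17984728) = 1/(133/30 + 17984728) = 1/(539541973/30) = 30/539541973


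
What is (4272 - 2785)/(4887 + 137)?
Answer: 1487/5024 ≈ 0.29598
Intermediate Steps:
(4272 - 2785)/(4887 + 137) = 1487/5024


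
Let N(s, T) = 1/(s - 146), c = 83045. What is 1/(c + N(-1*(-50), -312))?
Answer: 96/7972319 ≈ 1.2042e-5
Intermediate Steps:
N(s, T) = 1/(-146 + s)
1/(c + N(-1*(-50), -312)) = 1/(83045 + 1/(-146 - 1*(-50))) = 1/(83045 + 1/(-146 + 50)) = 1/(83045 + 1/(-96)) = 1/(83045 - 1/96) = 1/(7972319/96) = 96/7972319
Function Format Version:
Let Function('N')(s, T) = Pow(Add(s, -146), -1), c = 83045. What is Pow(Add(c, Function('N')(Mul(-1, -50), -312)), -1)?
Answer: Rational(96, 7972319) ≈ 1.2042e-5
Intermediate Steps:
Function('N')(s, T) = Pow(Add(-146, s), -1)
Pow(Add(c, Function('N')(Mul(-1, -50), -312)), -1) = Pow(Add(83045, Pow(Add(-146, Mul(-1, -50)), -1)), -1) = Pow(Add(83045, Pow(Add(-146, 50), -1)), -1) = Pow(Add(83045, Pow(-96, -1)), -1) = Pow(Add(83045, Rational(-1, 96)), -1) = Pow(Rational(7972319, 96), -1) = Rational(96, 7972319)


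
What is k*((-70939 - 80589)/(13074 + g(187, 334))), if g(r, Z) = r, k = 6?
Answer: -909168/13261 ≈ -68.560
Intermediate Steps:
k*((-70939 - 80589)/(13074 + g(187, 334))) = 6*((-70939 - 80589)/(13074 + 187)) = 6*(-151528/13261) = -909168/13261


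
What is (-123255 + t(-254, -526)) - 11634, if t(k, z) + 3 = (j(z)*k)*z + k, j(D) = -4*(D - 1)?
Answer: 281502086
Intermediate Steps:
j(D) = 4 - 4*D (j(D) = -4*(-1 + D) = 4 - 4*D)
t(k, z) = -3 + k + k*z*(4 - 4*z) (t(k, z) = -3 + (((4 - 4*z)*k)*z + k) = -3 + ((k*(4 - 4*z))*z + k) = -3 + (k*z*(4 - 4*z) + k) = -3 + (k + k*z*(4 - 4*z)) = -3 + k + k*z*(4 - 4*z))
(-123255 + t(-254, -526)) - 11634 = (-123255 + (-3 - 254 - 4*(-254)*(-526)*(-1 - 526))) - 11634 = (-123255 + (-3 - 254 - 4*(-254)*(-526)*(-527))) - 11634 = (-123255 + (-3 - 254 + 281637232)) - 11634 = (-123255 + 281636975) - 11634 = 281513720 - 11634 = 281502086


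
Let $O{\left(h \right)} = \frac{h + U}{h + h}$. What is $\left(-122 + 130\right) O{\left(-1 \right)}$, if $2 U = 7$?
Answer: $-10$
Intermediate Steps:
$U = \frac{7}{2}$ ($U = \frac{1}{2} \cdot 7 = \frac{7}{2} \approx 3.5$)
$O{\left(h \right)} = \frac{\frac{7}{2} + h}{2 h}$ ($O{\left(h \right)} = \frac{h + \frac{7}{2}}{h + h} = \frac{\frac{7}{2} + h}{2 h}$)
$\left(-122 + 130\right) O{\left(-1 \right)} = \left(-122 + 130\right) \frac{7 + 2 \left(-1\right)}{4 \left(-1\right)} = 8 \cdot \frac{1}{4} \left(-1\right) \left(7 - 2\right) = 8 \cdot \frac{1}{4} \left(-1\right) 5 = 8 \left(- \frac{5}{4}\right) = -10$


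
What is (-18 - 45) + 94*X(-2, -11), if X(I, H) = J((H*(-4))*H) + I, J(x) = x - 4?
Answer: -46123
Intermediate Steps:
J(x) = -4 + x
X(I, H) = -4 + I - 4*H**2 (X(I, H) = (-4 + (H*(-4))*H) + I = (-4 + (-4*H)*H) + I = (-4 - 4*H**2) + I = -4 + I - 4*H**2)
(-18 - 45) + 94*X(-2, -11) = (-18 - 45) + 94*(-4 - 2 - 4*(-11)**2) = -63 + 94*(-4 - 2 - 4*121) = -63 + 94*(-4 - 2 - 484) = -63 + 94*(-490) = -63 - 46060 = -46123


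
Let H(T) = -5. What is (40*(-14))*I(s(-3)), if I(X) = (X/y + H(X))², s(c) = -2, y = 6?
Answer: -143360/9 ≈ -15929.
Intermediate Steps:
I(X) = (-5 + X/6)² (I(X) = (X/6 - 5)² = (-5 + X/6)²)
(40*(-14))*I(s(-3)) = (40*(-14))*((-30 - 2)²/36) = -140*(-32)²/9 = -140*1024/9 = -560*256/9 = -143360/9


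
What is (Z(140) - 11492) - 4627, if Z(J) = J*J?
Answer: 3481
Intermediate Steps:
Z(J) = J**2
(Z(140) - 11492) - 4627 = (140**2 - 11492) - 4627 = (19600 - 11492) - 4627 = 8108 - 4627 = 3481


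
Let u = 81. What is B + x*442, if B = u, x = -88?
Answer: -38815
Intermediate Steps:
B = 81
B + x*442 = 81 - 88*442 = 81 - 38896 = -38815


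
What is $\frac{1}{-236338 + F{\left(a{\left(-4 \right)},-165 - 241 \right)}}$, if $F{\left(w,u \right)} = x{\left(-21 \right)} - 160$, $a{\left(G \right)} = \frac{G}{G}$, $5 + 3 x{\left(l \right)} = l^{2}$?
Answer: $- \frac{3}{709058} \approx -4.231 \cdot 10^{-6}$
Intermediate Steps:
$x{\left(l \right)} = - \frac{5}{3} + \frac{l^{2}}{3}$
$a{\left(G \right)} = 1$
$F{\left(w,u \right)} = - \frac{44}{3}$ ($F{\left(w,u \right)} = \left(- \frac{5}{3} + \frac{\left(-21\right)^{2}}{3}\right) - 160 = \left(- \frac{5}{3} + \frac{1}{3} \cdot 441\right) - 160 = \left(- \frac{5}{3} + 147\right) - 160 = \frac{436}{3} - 160 = - \frac{44}{3}$)
$\frac{1}{-236338 + F{\left(a{\left(-4 \right)},-165 - 241 \right)}} = \frac{1}{-236338 - \frac{44}{3}} = \frac{1}{- \frac{709058}{3}} = - \frac{3}{709058}$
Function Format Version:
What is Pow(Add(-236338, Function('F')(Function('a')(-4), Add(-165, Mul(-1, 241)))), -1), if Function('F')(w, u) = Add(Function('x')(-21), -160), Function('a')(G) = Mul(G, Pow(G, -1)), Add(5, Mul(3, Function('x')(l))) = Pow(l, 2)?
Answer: Rational(-3, 709058) ≈ -4.2310e-6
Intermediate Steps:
Function('x')(l) = Add(Rational(-5, 3), Mul(Rational(1, 3), Pow(l, 2)))
Function('a')(G) = 1
Function('F')(w, u) = Rational(-44, 3) (Function('F')(w, u) = Add(Add(Rational(-5, 3), Mul(Rational(1, 3), Pow(-21, 2))), -160) = Add(Add(Rational(-5, 3), Mul(Rational(1, 3), 441)), -160) = Add(Add(Rational(-5, 3), 147), -160) = Add(Rational(436, 3), -160) = Rational(-44, 3))
Pow(Add(-236338, Function('F')(Function('a')(-4), Add(-165, Mul(-1, 241)))), -1) = Pow(Add(-236338, Rational(-44, 3)), -1) = Pow(Rational(-709058, 3), -1) = Rational(-3, 709058)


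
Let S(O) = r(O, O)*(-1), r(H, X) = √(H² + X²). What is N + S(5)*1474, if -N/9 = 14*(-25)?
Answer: 3150 - 7370*√2 ≈ -7272.8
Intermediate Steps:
N = 3150 (N = -126*(-25) = -9*(-350) = 3150)
S(O) = -√2*√(O²) (S(O) = √(O² + O²)*(-1) = √(2*O²)*(-1) = (√2*√(O²))*(-1) = -√2*√(O²))
N + S(5)*1474 = 3150 - √2*√(5²)*1474 = 3150 - √2*√25*1474 = 3150 - 1*√2*5*1474 = 3150 - 5*√2*1474 = 3150 - 7370*√2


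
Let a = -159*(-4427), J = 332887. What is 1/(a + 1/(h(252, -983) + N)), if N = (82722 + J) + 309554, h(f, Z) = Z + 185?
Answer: 724365/509875452946 ≈ 1.4207e-6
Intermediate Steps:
h(f, Z) = 185 + Z
N = 725163 (N = (82722 + 332887) + 309554 = 415609 + 309554 = 725163)
a = 703893
1/(a + 1/(h(252, -983) + N)) = 1/(703893 + 1/((185 - 983) + 725163)) = 1/(703893 + 1/(-798 + 725163)) = 1/(703893 + 1/724365) = 1/(509875452946/724365) = 724365/509875452946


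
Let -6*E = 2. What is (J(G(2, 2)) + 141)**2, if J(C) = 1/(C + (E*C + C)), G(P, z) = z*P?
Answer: 7969329/400 ≈ 19923.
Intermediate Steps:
E = -1/3 (E = -1/6*2 = -1/3 ≈ -0.33333)
G(P, z) = P*z
J(C) = 3/(5*C) (J(C) = 1/(C + (-C/3 + C)) = 1/(C + 2*C/3) = 1/(5*C/3) = 3/(5*C))
(J(G(2, 2)) + 141)**2 = (3/(5*((2*2))) + 141)**2 = ((3/5)/4 + 141)**2 = ((3/5)*(1/4) + 141)**2 = (3/20 + 141)**2 = (2823/20)**2 = 7969329/400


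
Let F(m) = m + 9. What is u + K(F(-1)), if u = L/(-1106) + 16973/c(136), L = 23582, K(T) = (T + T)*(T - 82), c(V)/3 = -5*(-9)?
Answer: -80597236/74655 ≈ -1079.6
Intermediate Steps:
F(m) = 9 + m
c(V) = 135 (c(V) = 3*(-5*(-9)) = 3*45 = 135)
K(T) = 2*T*(-82 + T) (K(T) = (2*T)*(-82 + T) = 2*T*(-82 + T))
u = 7794284/74655 (u = 23582/(-1106) + 16973/135 = 23582*(-1/1106) + 16973*(1/135) = -11791/553 + 16973/135 = 7794284/74655 ≈ 104.40)
u + K(F(-1)) = 7794284/74655 + 2*(9 - 1)*(-82 + (9 - 1)) = 7794284/74655 + 2*8*(-82 + 8) = 7794284/74655 + 2*8*(-74) = 7794284/74655 - 1184 = -80597236/74655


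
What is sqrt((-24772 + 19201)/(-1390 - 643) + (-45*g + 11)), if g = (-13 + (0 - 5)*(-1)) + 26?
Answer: 2*I*sqrt(822753067)/2033 ≈ 28.218*I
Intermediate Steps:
g = 18 (g = (-13 - 5*(-1)) + 26 = (-13 + 5) + 26 = -8 + 26 = 18)
sqrt((-24772 + 19201)/(-1390 - 643) + (-45*g + 11)) = sqrt((-24772 + 19201)/(-1390 - 643) + (-45*18 + 11)) = sqrt(-5571/(-2033) + (-810 + 11)) = sqrt(-5571*(-1/2033) - 799) = sqrt(5571/2033 - 799) = sqrt(-1618796/2033) = 2*I*sqrt(822753067)/2033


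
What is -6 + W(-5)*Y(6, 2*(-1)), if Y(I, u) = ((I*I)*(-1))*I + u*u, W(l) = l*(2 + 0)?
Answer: 2114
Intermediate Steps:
W(l) = 2*l (W(l) = l*2 = 2*l)
Y(I, u) = u² - I³ (Y(I, u) = (I²*(-1))*I + u² = (-I²)*I + u² = -I³ + u² = u² - I³)
-6 + W(-5)*Y(6, 2*(-1)) = -6 + (2*(-5))*((2*(-1))² - 1*6³) = -6 - 10*((-2)² - 1*216) = -6 - 10*(4 - 216) = -6 - 10*(-212) = -6 + 2120 = 2114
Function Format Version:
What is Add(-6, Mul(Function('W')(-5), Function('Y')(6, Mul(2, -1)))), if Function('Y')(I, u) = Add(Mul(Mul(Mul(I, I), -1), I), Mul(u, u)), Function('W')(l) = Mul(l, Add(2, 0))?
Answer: 2114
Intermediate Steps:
Function('W')(l) = Mul(2, l) (Function('W')(l) = Mul(l, 2) = Mul(2, l))
Function('Y')(I, u) = Add(Pow(u, 2), Mul(-1, Pow(I, 3))) (Function('Y')(I, u) = Add(Mul(Mul(Pow(I, 2), -1), I), Pow(u, 2)) = Add(Mul(Mul(-1, Pow(I, 2)), I), Pow(u, 2)) = Add(Mul(-1, Pow(I, 3)), Pow(u, 2)) = Add(Pow(u, 2), Mul(-1, Pow(I, 3))))
Add(-6, Mul(Function('W')(-5), Function('Y')(6, Mul(2, -1)))) = Add(-6, Mul(Mul(2, -5), Add(Pow(Mul(2, -1), 2), Mul(-1, Pow(6, 3))))) = Add(-6, Mul(-10, Add(Pow(-2, 2), Mul(-1, 216)))) = Add(-6, Mul(-10, Add(4, -216))) = Add(-6, Mul(-10, -212)) = Add(-6, 2120) = 2114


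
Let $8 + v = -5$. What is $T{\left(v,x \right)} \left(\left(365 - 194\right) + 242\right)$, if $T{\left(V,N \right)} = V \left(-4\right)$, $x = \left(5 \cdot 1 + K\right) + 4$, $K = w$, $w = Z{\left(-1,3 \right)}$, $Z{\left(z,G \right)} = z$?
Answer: $21476$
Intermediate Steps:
$w = -1$
$v = -13$ ($v = -8 - 5 = -13$)
$K = -1$
$x = 8$ ($x = \left(5 \cdot 1 - 1\right) + 4 = \left(5 - 1\right) + 4 = 4 + 4 = 8$)
$T{\left(V,N \right)} = - 4 V$
$T{\left(v,x \right)} \left(\left(365 - 194\right) + 242\right) = \left(-4\right) \left(-13\right) \left(\left(365 - 194\right) + 242\right) = 52 \left(171 + 242\right) = 52 \cdot 413 = 21476$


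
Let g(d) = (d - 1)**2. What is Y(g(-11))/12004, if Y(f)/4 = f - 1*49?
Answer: 95/3001 ≈ 0.031656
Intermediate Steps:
g(d) = (-1 + d)**2
Y(f) = -196 + 4*f (Y(f) = 4*(f - 1*49) = 4*(f - 49) = 4*(-49 + f) = -196 + 4*f)
Y(g(-11))/12004 = (-196 + 4*(-1 - 11)**2)/12004 = (-196 + 4*(-12)**2)*(1/12004) = (-196 + 4*144)*(1/12004) = (-196 + 576)*(1/12004) = 380*(1/12004) = 95/3001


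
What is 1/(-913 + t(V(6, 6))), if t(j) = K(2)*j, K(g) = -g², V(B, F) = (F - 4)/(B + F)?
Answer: -3/2741 ≈ -0.0010945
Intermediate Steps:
V(B, F) = (-4 + F)/(B + F)
t(j) = -4*j (t(j) = (-1*2²)*j = (-1*4)*j = -4*j)
1/(-913 + t(V(6, 6))) = 1/(-913 - 4*(-4 + 6)/(6 + 6)) = 1/(-913 - 4*2/12) = 1/(-913 - 2/3) = 1/(-913 - 4*⅙) = 1/(-913 - ⅔) = 1/(-2741/3) = -3/2741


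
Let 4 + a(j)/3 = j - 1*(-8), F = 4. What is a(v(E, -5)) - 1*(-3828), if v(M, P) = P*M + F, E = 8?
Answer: 3732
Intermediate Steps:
v(M, P) = 4 + M*P (v(M, P) = P*M + 4 = M*P + 4 = 4 + M*P)
a(j) = 12 + 3*j (a(j) = -12 + 3*(j - 1*(-8)) = -12 + 3*(j + 8) = -12 + 3*(8 + j) = -12 + (24 + 3*j) = 12 + 3*j)
a(v(E, -5)) - 1*(-3828) = (12 + 3*(4 + 8*(-5))) - 1*(-3828) = (12 + 3*(4 - 40)) + 3828 = (12 + 3*(-36)) + 3828 = (12 - 108) + 3828 = -96 + 3828 = 3732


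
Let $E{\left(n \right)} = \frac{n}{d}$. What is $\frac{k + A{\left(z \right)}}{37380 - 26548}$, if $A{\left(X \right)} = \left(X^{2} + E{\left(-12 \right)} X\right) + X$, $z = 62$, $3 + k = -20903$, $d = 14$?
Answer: $- \frac{29843}{18956} \approx -1.5743$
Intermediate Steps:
$k = -20906$ ($k = -3 - 20903 = -20906$)
$E{\left(n \right)} = \frac{n}{14}$
$A{\left(X \right)} = X^{2} + \frac{X}{7}$ ($A{\left(X \right)} = \left(X^{2} + \frac{1}{14} \left(-12\right) X\right) + X = \left(X^{2} - \frac{6 X}{7}\right) + X = X^{2} + \frac{X}{7}$)
$\frac{k + A{\left(z \right)}}{37380 - 26548} = \frac{-20906 + 62 \left(\frac{1}{7} + 62\right)}{37380 - 26548} = \frac{-20906 + 62 \cdot \frac{435}{7}}{10832} = \left(-20906 + \frac{26970}{7}\right) \frac{1}{10832} = \left(- \frac{119372}{7}\right) \frac{1}{10832} = - \frac{29843}{18956}$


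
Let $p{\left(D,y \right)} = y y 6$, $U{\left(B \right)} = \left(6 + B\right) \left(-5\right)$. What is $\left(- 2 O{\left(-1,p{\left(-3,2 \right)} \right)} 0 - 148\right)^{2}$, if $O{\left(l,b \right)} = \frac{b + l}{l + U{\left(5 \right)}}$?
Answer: $21904$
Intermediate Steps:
$U{\left(B \right)} = -30 - 5 B$
$p{\left(D,y \right)} = 6 y^{2}$ ($p{\left(D,y \right)} = y^{2} \cdot 6 = 6 y^{2}$)
$O{\left(l,b \right)} = \frac{b + l}{-55 + l}$ ($O{\left(l,b \right)} = \frac{b + l}{l - 55} = \frac{b + l}{-55 + l}$)
$\left(- 2 O{\left(-1,p{\left(-3,2 \right)} \right)} 0 - 148\right)^{2} = \left(- 2 \frac{6 \cdot 2^{2} - 1}{-55 - 1} \cdot 0 - 148\right)^{2} = \left(- 2 \frac{6 \cdot 4 - 1}{-56} \cdot 0 - 148\right)^{2} = \left(- 2 \left(- \frac{24 - 1}{56}\right) 0 - 148\right)^{2} = \left(- 2 \left(\left(- \frac{1}{56}\right) 23\right) 0 - 148\right)^{2} = \left(\left(-2\right) \left(- \frac{23}{56}\right) 0 - 148\right)^{2} = \left(\frac{23}{28} \cdot 0 - 148\right)^{2} = \left(0 - 148\right)^{2} = \left(-148\right)^{2} = 21904$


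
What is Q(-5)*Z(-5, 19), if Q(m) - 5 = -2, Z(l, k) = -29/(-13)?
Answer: 87/13 ≈ 6.6923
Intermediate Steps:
Z(l, k) = 29/13 (Z(l, k) = -29*(-1/13) = 29/13)
Q(m) = 3 (Q(m) = 5 - 2 = 3)
Q(-5)*Z(-5, 19) = 3*(29/13) = 87/13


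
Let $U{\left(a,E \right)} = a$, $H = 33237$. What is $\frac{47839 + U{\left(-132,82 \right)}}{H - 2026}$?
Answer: $\frac{47707}{31211} \approx 1.5285$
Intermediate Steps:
$\frac{47839 + U{\left(-132,82 \right)}}{H - 2026} = \frac{47839 - 132}{33237 - 2026} = \frac{47707}{31211}$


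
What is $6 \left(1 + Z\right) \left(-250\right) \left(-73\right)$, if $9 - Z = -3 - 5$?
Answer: $1971000$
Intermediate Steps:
$Z = 17$ ($Z = 9 - \left(-3 - 5\right) = 9 - -8 = 9 + 8 = 17$)
$6 \left(1 + Z\right) \left(-250\right) \left(-73\right) = 6 \left(1 + 17\right) \left(-250\right) \left(-73\right) = 6 \cdot 18 \left(-250\right) \left(-73\right) = 108 \left(-250\right) \left(-73\right) = \left(-27000\right) \left(-73\right) = 1971000$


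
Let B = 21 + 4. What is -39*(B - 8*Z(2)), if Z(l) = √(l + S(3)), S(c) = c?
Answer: -975 + 312*√5 ≈ -277.35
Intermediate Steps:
B = 25
Z(l) = √(3 + l) (Z(l) = √(l + 3) = √(3 + l))
-39*(B - 8*Z(2)) = -39*(25 - 8*√(3 + 2)) = -39*(25 - 8*√5) = -975 + 312*√5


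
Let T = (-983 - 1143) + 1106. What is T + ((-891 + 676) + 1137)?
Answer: -98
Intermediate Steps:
T = -1020 (T = -2126 + 1106 = -1020)
T + ((-891 + 676) + 1137) = -1020 + ((-891 + 676) + 1137) = -1020 + (-215 + 1137) = -1020 + 922 = -98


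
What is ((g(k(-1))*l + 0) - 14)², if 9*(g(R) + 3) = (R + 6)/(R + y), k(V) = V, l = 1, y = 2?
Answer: 21904/81 ≈ 270.42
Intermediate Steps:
g(R) = -3 + (6 + R)/(9*(2 + R)) (g(R) = -3 + ((R + 6)/(R + 2))/9 = -3 + ((6 + R)/(2 + R))/9 = -3 + (6 + R)/(9*(2 + R)))
((g(k(-1))*l + 0) - 14)² = (((2*(-24 - 13*(-1))/(9*(2 - 1)))*1 + 0) - 14)² = ((((2/9)*(-24 + 13)/1)*1 + 0) - 14)² = ((((2/9)*1*(-11))*1 + 0) - 14)² = ((-22/9*1 + 0) - 14)² = ((-22/9 + 0) - 14)² = (-22/9 - 14)² = (-148/9)² = 21904/81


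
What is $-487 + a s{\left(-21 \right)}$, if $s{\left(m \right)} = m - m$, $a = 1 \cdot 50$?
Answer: $-487$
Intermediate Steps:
$a = 50$
$s{\left(m \right)} = 0$
$-487 + a s{\left(-21 \right)} = -487 + 50 \cdot 0 = -487 + 0 = -487$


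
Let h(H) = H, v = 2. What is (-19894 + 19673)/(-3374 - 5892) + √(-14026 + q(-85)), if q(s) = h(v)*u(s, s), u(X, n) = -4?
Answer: 221/9266 + I*√14034 ≈ 0.023851 + 118.47*I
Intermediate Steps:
q(s) = -8 (q(s) = 2*(-4) = -8)
(-19894 + 19673)/(-3374 - 5892) + √(-14026 + q(-85)) = (-19894 + 19673)/(-3374 - 5892) + √(-14026 - 8) = -221/(-9266) + √(-14034) = -221*(-1/9266) + I*√14034 = 221/9266 + I*√14034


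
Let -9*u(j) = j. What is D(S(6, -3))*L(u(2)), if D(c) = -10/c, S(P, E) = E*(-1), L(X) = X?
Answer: 20/27 ≈ 0.74074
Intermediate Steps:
u(j) = -j/9
S(P, E) = -E
D(S(6, -3))*L(u(2)) = (-10/((-1*(-3))))*(-⅑*2) = -10/3*(-2/9) = 20/27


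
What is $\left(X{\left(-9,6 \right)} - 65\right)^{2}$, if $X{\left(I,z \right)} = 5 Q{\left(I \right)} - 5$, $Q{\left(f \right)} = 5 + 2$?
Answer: $1225$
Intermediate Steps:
$Q{\left(f \right)} = 7$
$X{\left(I,z \right)} = 30$ ($X{\left(I,z \right)} = 5 \cdot 7 - 5 = 35 - 5 = 30$)
$\left(X{\left(-9,6 \right)} - 65\right)^{2} = \left(30 - 65\right)^{2} = \left(-35\right)^{2} = 1225$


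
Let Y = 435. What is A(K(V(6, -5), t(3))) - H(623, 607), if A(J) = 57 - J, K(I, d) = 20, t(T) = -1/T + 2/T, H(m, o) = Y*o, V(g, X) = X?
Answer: -264008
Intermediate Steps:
H(m, o) = 435*o
t(T) = 1/T
A(K(V(6, -5), t(3))) - H(623, 607) = (57 - 1*20) - 435*607 = (57 - 20) - 1*264045 = 37 - 264045 = -264008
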